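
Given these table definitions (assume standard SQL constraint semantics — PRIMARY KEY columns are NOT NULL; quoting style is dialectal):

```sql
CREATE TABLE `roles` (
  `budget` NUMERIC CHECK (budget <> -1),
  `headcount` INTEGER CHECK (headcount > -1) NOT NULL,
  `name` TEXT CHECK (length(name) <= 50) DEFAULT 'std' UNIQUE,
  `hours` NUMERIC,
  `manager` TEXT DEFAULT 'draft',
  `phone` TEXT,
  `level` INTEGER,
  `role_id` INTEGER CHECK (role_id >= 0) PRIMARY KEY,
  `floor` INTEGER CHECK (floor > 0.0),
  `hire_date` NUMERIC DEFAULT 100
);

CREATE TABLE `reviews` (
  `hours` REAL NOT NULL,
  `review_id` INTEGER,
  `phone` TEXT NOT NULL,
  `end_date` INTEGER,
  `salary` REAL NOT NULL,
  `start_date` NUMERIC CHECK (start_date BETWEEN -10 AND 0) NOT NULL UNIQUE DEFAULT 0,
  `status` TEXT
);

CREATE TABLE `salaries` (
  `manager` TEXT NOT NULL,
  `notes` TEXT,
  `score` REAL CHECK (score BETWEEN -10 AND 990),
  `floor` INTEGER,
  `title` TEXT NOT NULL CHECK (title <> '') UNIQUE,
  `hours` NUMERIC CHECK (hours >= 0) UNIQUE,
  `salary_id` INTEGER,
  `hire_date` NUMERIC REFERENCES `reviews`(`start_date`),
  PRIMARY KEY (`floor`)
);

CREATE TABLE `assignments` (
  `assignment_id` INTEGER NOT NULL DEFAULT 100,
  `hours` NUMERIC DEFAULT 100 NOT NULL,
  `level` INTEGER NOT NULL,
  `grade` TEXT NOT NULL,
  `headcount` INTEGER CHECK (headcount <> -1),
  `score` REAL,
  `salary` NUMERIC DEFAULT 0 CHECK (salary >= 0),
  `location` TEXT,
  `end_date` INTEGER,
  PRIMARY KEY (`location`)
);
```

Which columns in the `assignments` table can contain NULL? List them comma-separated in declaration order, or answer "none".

headcount, score, salary, end_date

- assignment_id: declared NOT NULL → not nullable.
- hours: declared NOT NULL → not nullable.
- level: declared NOT NULL → not nullable.
- grade: declared NOT NULL → not nullable.
- headcount: CHECK does not forbid NULL (a CHECK constraint passes when its expression is NULL) → nullable.
- score: no NOT NULL constraint applies → nullable.
- salary: CHECK does not forbid NULL (a CHECK constraint passes when its expression is NULL) → nullable.
- location: part of the PRIMARY KEY, which implies NOT NULL → not nullable.
- end_date: no NOT NULL constraint applies → nullable.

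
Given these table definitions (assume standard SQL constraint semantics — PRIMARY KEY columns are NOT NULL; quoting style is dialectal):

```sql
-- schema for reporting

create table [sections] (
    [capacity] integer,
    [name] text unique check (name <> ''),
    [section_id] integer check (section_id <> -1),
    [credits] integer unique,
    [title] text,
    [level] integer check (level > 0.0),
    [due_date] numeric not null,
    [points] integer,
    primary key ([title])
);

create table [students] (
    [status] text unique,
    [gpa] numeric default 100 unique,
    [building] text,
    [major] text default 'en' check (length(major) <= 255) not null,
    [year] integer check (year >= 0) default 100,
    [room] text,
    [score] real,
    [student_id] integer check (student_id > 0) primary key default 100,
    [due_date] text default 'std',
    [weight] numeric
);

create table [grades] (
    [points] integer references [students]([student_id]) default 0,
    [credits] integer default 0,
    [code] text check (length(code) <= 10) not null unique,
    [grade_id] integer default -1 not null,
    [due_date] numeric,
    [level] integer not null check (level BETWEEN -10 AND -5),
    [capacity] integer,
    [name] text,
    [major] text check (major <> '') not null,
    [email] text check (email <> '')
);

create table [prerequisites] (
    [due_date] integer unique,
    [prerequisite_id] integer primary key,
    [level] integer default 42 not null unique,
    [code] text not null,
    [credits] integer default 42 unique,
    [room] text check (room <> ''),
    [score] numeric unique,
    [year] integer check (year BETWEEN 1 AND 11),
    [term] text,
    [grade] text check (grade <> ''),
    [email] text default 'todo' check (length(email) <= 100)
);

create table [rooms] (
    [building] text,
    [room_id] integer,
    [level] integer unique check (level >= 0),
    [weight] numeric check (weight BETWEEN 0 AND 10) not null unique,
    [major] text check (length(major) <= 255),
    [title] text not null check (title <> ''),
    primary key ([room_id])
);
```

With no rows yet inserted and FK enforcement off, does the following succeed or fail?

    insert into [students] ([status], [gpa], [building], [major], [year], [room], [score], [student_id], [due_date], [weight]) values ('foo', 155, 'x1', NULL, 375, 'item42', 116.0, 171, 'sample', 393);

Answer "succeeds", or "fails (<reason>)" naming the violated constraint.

major is explicitly set to NULL, but major is declared NOT NULL.

fails (NOT NULL on major)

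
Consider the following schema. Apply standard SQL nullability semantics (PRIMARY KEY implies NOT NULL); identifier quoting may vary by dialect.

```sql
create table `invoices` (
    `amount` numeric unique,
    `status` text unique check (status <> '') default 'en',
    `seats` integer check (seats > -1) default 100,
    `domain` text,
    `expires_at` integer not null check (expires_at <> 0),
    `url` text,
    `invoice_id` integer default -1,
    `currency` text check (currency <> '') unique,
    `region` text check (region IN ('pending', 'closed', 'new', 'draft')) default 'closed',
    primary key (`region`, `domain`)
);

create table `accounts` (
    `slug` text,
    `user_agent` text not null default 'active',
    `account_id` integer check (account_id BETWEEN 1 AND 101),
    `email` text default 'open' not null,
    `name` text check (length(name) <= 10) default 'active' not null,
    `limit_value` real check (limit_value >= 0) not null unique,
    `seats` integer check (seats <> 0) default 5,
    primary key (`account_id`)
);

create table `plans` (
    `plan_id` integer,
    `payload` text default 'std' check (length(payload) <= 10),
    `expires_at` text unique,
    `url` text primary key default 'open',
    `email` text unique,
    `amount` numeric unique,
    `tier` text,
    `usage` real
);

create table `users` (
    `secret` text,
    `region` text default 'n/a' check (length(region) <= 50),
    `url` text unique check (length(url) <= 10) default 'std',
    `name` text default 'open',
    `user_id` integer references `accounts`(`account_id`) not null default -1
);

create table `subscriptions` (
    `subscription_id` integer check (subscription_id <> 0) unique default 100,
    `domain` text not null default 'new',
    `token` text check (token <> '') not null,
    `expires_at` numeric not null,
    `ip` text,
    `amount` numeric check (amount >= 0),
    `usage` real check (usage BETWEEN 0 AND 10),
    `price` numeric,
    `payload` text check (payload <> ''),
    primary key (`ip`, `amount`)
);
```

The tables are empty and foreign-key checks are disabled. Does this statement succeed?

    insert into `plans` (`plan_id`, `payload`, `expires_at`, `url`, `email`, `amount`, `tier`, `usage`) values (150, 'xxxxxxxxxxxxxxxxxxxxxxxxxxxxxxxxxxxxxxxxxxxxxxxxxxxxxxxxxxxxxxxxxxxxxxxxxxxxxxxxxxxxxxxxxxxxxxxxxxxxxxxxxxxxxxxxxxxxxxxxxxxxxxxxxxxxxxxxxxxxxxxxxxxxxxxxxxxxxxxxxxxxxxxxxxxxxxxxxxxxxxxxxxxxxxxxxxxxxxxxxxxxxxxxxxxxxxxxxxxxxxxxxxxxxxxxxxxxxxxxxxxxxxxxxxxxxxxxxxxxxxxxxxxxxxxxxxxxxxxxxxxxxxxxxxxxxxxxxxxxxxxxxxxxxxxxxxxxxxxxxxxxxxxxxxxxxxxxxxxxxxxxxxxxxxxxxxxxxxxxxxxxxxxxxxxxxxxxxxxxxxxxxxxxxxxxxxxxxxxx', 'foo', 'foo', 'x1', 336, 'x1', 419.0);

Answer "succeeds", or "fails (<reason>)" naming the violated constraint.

fails (CHECK on payload)

The value 'xxxxxxxxxxxxxxxxxxxxxxxxxxxxxxxxxxxxxxxxxxxxxxxxxxxxxxxxxxxxxxxxxxxxxxxxxxxxxxxxxxxxxxxxxxxxxxxxxxxxxxxxxxxxxxxxxxxxxxxxxxxxxxxxxxxxxxxxxxxxxxxxxxxxxxxxxxxxxxxxxxxxxxxxxxxxxxxxxxxxxxxxxxxxxxxxxxxxxxxxxxxxxxxxxxxxxxxxxxxxxxxxxxxxxxxxxxxxxxxxxxxxxxxxxxxxxxxxxxxxxxxxxxxxxxxxxxxxxxxxxxxxxxxxxxxxxxxxxxxxxxxxxxxxxxxxxxxxxxxxxxxxxxxxxxxxxxxxxxxxxxxxxxxxxxxxxxxxxxxxxxxxxxxxxxxxxxxxxxxxxxxxxxxxxxxxxxxxxxxx' for payload violates CHECK (length(payload) <= 10).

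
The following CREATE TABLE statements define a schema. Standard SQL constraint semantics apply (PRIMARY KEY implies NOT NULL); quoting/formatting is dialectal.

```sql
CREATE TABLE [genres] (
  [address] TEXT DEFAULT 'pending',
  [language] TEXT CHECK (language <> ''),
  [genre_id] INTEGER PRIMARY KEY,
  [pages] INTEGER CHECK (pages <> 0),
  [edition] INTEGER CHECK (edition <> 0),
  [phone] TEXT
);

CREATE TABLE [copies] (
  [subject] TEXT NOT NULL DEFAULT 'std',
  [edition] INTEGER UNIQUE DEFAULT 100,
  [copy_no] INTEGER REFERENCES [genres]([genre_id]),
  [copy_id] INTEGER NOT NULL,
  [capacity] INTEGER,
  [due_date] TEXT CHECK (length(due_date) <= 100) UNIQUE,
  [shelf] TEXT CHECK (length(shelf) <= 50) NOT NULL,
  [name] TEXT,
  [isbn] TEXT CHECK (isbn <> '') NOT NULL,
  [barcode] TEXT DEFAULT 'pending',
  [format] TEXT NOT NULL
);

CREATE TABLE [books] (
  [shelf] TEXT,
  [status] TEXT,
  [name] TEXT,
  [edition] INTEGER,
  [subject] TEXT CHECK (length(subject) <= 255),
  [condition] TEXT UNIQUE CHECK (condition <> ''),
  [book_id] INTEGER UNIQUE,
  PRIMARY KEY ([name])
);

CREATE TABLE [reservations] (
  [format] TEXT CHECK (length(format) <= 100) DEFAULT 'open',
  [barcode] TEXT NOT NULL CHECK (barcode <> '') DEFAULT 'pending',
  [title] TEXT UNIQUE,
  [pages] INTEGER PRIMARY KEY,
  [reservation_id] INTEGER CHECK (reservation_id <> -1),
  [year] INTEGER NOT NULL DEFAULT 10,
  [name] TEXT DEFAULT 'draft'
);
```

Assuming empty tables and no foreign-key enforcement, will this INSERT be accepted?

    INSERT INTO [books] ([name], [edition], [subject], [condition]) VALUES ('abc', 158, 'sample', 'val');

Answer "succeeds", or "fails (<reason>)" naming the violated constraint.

NOT NULL columns: name is supplied.
CHECK constraints: 'sample' satisfies (length(subject) <= 255); 'val' satisfies (condition <> '').
No constraint is violated.

succeeds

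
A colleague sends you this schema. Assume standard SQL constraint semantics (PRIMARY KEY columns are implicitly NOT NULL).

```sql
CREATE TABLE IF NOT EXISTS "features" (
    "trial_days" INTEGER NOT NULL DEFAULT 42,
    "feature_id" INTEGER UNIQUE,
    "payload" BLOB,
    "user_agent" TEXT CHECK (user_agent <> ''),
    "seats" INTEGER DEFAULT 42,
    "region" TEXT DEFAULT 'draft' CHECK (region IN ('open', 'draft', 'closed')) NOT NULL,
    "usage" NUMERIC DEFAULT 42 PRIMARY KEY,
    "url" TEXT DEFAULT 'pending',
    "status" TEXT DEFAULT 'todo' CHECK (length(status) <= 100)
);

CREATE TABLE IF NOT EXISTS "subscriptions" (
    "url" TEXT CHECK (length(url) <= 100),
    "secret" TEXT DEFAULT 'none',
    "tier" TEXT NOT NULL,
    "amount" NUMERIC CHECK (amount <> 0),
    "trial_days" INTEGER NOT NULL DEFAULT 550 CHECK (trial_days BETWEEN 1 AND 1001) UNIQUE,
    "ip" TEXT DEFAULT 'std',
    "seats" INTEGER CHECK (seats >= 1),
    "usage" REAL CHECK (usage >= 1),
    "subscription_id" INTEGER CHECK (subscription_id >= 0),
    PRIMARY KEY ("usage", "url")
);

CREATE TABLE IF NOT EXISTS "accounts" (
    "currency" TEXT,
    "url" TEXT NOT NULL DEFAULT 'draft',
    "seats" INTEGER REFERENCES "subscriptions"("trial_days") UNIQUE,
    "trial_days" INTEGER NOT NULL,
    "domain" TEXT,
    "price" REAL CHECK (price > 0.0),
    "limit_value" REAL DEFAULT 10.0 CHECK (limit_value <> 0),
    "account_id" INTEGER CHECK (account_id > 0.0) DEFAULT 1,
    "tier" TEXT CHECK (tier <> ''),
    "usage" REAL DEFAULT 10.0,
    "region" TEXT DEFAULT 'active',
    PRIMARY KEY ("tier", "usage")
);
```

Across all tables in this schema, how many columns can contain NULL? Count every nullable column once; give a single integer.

features: 6 nullable (feature_id, payload, user_agent, seats, url, status — PK (usage) and explicit NOT NULL columns excluded).
subscriptions: 5 nullable (secret, amount, ip, seats, subscription_id — PK (usage, url) and explicit NOT NULL columns excluded).
accounts: 7 nullable (currency, seats, domain, price, limit_value, account_id, region — PK (tier, usage) and explicit NOT NULL columns excluded).
Total: 6 + 5 + 7 = 18.

18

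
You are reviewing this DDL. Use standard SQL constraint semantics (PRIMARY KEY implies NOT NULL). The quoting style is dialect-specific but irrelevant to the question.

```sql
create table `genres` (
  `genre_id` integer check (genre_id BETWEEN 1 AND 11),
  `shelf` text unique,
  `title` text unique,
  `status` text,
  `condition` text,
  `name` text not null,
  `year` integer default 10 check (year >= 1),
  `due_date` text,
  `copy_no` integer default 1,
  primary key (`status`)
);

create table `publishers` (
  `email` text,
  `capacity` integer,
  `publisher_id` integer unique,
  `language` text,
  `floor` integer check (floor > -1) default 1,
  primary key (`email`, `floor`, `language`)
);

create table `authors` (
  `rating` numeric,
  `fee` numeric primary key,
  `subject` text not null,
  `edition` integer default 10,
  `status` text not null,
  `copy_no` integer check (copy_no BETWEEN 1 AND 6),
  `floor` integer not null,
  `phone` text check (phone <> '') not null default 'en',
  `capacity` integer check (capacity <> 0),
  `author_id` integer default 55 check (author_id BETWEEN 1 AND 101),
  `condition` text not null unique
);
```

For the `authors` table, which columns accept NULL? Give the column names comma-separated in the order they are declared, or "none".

rating, edition, copy_no, capacity, author_id

- rating: no NOT NULL constraint applies → nullable.
- fee: part of the PRIMARY KEY, which implies NOT NULL → not nullable.
- subject: declared NOT NULL → not nullable.
- edition: DEFAULT only fills an omitted column; an explicit NULL is still allowed → nullable.
- status: declared NOT NULL → not nullable.
- copy_no: CHECK does not forbid NULL (a CHECK constraint passes when its expression is NULL) → nullable.
- floor: declared NOT NULL → not nullable.
- phone: declared NOT NULL → not nullable.
- capacity: CHECK does not forbid NULL (a CHECK constraint passes when its expression is NULL) → nullable.
- author_id: CHECK does not forbid NULL (a CHECK constraint passes when its expression is NULL) → nullable.
- condition: declared NOT NULL → not nullable.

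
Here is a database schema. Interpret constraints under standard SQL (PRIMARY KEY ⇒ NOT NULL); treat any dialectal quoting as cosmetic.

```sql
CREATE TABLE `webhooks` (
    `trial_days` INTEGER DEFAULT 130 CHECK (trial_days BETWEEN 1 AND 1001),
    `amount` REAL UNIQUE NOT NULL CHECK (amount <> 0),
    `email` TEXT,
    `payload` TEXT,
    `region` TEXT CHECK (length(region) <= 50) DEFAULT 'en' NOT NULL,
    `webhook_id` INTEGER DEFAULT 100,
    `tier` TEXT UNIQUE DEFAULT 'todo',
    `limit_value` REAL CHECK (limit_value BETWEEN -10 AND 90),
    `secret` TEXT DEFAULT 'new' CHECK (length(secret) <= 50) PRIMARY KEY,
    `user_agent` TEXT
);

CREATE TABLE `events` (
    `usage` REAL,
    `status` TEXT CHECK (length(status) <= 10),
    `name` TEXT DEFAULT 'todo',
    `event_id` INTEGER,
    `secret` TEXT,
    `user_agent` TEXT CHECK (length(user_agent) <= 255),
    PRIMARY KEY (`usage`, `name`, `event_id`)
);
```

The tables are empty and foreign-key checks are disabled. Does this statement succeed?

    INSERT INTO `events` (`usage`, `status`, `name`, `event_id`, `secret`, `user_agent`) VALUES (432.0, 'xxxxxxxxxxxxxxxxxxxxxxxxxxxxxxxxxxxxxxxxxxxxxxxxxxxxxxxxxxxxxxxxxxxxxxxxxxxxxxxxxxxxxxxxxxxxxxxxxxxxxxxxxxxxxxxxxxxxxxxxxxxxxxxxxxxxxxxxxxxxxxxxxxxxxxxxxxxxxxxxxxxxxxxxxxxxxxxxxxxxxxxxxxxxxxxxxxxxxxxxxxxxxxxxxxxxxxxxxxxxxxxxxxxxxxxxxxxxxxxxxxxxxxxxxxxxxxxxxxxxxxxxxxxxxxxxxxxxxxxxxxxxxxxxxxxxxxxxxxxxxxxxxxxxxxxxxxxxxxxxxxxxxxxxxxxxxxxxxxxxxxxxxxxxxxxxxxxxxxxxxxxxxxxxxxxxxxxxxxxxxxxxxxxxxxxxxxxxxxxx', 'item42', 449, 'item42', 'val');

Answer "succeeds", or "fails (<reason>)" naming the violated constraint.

The value 'xxxxxxxxxxxxxxxxxxxxxxxxxxxxxxxxxxxxxxxxxxxxxxxxxxxxxxxxxxxxxxxxxxxxxxxxxxxxxxxxxxxxxxxxxxxxxxxxxxxxxxxxxxxxxxxxxxxxxxxxxxxxxxxxxxxxxxxxxxxxxxxxxxxxxxxxxxxxxxxxxxxxxxxxxxxxxxxxxxxxxxxxxxxxxxxxxxxxxxxxxxxxxxxxxxxxxxxxxxxxxxxxxxxxxxxxxxxxxxxxxxxxxxxxxxxxxxxxxxxxxxxxxxxxxxxxxxxxxxxxxxxxxxxxxxxxxxxxxxxxxxxxxxxxxxxxxxxxxxxxxxxxxxxxxxxxxxxxxxxxxxxxxxxxxxxxxxxxxxxxxxxxxxxxxxxxxxxxxxxxxxxxxxxxxxxxxxxxxxxx' for status violates CHECK (length(status) <= 10).

fails (CHECK on status)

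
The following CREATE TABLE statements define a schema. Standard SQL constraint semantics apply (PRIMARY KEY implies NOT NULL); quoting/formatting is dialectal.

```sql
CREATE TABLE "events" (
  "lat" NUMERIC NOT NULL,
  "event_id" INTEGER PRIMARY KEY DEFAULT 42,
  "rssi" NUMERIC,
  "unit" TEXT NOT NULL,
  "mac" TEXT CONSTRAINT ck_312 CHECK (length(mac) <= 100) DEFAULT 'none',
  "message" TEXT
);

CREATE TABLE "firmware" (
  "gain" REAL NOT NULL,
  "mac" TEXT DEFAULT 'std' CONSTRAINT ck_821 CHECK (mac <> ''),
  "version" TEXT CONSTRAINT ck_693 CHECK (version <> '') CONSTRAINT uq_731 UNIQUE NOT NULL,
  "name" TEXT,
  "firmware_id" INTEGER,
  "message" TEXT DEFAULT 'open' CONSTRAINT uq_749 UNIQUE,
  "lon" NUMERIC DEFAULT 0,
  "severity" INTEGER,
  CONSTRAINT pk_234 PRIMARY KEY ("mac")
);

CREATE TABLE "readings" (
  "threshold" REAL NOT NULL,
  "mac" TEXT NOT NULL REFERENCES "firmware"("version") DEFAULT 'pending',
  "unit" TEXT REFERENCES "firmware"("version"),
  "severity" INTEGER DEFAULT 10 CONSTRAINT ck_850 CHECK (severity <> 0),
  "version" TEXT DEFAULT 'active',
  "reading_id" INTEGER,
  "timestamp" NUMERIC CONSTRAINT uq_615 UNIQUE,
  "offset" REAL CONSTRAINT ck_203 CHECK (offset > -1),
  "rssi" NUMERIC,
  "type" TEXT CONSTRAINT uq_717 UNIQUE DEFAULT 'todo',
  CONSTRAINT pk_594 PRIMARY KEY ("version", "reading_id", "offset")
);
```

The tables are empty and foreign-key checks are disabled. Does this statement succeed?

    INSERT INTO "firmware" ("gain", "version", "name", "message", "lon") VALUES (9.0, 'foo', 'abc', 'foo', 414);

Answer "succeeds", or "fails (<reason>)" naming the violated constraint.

NOT NULL columns: gain is supplied; mac defaults to 'std'; version is supplied.
CHECK constraints: 'foo' satisfies (version <> '').
No constraint is violated.

succeeds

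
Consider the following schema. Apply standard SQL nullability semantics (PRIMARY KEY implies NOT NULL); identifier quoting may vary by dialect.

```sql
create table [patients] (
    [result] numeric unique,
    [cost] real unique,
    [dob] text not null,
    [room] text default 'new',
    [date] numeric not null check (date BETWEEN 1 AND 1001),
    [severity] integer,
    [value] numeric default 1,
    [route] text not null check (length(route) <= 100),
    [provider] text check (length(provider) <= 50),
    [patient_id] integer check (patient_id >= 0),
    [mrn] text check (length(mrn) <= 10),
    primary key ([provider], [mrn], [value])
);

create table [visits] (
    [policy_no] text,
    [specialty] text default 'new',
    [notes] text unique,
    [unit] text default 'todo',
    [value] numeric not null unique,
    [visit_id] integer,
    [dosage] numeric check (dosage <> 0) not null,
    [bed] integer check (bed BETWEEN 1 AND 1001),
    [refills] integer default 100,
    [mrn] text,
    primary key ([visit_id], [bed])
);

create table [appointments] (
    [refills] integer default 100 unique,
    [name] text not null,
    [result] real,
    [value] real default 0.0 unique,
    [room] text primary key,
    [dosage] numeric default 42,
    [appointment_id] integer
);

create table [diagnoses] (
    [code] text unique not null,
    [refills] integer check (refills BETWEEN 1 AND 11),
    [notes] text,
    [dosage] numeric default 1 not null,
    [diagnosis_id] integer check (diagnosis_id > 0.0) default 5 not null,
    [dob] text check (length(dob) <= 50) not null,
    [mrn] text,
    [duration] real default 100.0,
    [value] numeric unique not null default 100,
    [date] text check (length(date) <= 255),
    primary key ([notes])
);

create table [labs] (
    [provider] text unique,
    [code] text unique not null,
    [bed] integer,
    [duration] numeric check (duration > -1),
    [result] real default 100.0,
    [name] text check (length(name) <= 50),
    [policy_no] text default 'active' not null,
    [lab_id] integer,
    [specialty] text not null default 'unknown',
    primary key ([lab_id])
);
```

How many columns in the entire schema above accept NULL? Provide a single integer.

patients: 5 nullable (result, cost, room, severity, patient_id — PK (provider, mrn, value) and explicit NOT NULL columns excluded).
visits: 6 nullable (policy_no, specialty, notes, unit, refills, mrn — PK (visit_id, bed) and explicit NOT NULL columns excluded).
appointments: 5 nullable (refills, result, value, dosage, appointment_id — PK (room) and explicit NOT NULL columns excluded).
diagnoses: 4 nullable (refills, mrn, duration, date — PK (notes) and explicit NOT NULL columns excluded).
labs: 5 nullable (provider, bed, duration, result, name — PK (lab_id) and explicit NOT NULL columns excluded).
Total: 5 + 6 + 5 + 4 + 5 = 25.

25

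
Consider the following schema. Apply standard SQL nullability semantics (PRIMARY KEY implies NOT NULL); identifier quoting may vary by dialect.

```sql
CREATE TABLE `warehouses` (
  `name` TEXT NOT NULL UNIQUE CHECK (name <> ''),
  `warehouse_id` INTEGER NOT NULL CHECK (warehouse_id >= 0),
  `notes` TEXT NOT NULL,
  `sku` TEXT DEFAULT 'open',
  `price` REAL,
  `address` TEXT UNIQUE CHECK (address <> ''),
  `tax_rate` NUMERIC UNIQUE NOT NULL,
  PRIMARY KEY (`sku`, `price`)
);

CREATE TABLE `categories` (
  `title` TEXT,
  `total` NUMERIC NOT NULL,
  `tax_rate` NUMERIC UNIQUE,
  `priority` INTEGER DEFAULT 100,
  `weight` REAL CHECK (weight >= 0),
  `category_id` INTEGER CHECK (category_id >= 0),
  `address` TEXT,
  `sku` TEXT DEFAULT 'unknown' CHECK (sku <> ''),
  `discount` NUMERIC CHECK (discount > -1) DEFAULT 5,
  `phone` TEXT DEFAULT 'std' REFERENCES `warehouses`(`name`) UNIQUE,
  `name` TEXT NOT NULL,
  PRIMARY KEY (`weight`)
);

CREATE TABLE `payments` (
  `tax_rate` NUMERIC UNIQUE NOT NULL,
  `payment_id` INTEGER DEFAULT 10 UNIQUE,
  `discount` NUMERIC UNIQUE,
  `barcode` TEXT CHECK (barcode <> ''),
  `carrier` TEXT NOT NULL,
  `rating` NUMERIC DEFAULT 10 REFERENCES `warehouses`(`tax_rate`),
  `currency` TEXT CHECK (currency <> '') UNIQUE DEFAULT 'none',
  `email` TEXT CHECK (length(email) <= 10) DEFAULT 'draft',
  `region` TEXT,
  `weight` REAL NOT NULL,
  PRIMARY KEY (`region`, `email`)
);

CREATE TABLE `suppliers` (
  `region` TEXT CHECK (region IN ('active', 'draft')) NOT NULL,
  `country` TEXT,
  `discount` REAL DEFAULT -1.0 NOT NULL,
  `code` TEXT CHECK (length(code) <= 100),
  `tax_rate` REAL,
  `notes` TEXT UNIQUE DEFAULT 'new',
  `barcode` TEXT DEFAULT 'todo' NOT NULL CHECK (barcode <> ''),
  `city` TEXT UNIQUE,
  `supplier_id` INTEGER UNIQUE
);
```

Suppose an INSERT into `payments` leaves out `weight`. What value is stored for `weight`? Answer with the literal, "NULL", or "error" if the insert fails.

weight has no DEFAULT clause.
Omitting it would insert NULL, but it is declared NOT NULL, so the INSERT fails.

error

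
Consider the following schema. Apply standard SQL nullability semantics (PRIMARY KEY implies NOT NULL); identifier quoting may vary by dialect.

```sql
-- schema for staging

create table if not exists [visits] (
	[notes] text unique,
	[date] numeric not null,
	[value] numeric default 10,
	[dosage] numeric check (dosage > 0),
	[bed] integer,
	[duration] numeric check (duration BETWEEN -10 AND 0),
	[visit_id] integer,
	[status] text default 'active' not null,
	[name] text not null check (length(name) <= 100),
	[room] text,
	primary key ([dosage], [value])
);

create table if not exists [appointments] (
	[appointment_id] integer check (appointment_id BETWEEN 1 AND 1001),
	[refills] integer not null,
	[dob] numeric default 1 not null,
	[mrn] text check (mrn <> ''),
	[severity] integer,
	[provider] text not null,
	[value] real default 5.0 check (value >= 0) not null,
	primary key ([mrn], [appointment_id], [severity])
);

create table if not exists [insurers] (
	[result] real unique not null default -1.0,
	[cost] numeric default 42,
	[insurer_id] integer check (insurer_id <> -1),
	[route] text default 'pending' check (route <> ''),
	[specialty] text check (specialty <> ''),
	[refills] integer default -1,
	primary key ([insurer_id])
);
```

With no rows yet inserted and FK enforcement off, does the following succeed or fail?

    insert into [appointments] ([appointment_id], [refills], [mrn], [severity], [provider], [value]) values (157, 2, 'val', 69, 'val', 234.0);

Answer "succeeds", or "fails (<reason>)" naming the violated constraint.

NOT NULL columns: appointment_id is supplied; dob defaults to 1; mrn is supplied; provider is supplied; refills is supplied; severity is supplied; value is supplied.
CHECK constraints: 157 satisfies (appointment_id BETWEEN 1 AND 1001); 'val' satisfies (mrn <> ''); 234.0 satisfies (value >= 0).
No constraint is violated.

succeeds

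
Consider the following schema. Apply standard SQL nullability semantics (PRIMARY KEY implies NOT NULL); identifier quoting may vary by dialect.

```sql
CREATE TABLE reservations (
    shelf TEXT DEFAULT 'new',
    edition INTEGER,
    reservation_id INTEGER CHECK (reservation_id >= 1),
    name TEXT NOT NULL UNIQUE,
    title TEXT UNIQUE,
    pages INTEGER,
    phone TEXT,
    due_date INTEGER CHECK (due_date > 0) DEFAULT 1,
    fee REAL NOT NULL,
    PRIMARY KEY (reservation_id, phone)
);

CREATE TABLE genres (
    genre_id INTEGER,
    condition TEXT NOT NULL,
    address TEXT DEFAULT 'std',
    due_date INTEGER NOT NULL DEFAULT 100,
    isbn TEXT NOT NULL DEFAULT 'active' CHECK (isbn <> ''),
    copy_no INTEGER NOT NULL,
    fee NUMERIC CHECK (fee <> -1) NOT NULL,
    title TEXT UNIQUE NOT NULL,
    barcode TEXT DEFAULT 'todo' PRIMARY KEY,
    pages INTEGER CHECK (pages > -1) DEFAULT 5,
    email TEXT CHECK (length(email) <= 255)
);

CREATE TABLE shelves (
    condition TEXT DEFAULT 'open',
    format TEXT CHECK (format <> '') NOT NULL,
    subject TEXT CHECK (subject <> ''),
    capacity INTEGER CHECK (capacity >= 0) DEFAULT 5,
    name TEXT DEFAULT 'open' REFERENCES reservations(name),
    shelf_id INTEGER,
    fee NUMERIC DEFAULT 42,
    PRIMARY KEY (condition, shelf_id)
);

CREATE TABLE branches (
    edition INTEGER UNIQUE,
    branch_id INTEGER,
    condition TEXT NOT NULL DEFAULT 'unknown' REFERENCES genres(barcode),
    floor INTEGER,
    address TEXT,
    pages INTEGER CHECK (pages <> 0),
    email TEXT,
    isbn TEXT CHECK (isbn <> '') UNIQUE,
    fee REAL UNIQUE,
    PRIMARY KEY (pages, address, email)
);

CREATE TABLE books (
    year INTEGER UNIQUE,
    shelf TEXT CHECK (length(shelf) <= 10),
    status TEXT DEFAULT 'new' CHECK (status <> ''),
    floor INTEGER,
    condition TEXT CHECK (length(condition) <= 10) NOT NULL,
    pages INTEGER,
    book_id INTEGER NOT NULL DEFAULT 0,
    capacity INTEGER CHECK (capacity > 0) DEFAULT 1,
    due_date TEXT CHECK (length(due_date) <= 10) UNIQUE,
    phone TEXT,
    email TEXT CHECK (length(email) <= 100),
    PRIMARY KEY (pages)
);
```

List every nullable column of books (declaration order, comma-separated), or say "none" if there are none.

year, shelf, status, floor, capacity, due_date, phone, email

- year: UNIQUE does not imply NOT NULL → nullable.
- shelf: CHECK does not forbid NULL (a CHECK constraint passes when its expression is NULL) → nullable.
- status: CHECK does not forbid NULL (a CHECK constraint passes when its expression is NULL) → nullable.
- floor: no NOT NULL constraint applies → nullable.
- condition: declared NOT NULL → not nullable.
- pages: part of the PRIMARY KEY, which implies NOT NULL → not nullable.
- book_id: declared NOT NULL → not nullable.
- capacity: CHECK does not forbid NULL (a CHECK constraint passes when its expression is NULL) → nullable.
- due_date: CHECK does not forbid NULL (a CHECK constraint passes when its expression is NULL) → nullable.
- phone: no NOT NULL constraint applies → nullable.
- email: CHECK does not forbid NULL (a CHECK constraint passes when its expression is NULL) → nullable.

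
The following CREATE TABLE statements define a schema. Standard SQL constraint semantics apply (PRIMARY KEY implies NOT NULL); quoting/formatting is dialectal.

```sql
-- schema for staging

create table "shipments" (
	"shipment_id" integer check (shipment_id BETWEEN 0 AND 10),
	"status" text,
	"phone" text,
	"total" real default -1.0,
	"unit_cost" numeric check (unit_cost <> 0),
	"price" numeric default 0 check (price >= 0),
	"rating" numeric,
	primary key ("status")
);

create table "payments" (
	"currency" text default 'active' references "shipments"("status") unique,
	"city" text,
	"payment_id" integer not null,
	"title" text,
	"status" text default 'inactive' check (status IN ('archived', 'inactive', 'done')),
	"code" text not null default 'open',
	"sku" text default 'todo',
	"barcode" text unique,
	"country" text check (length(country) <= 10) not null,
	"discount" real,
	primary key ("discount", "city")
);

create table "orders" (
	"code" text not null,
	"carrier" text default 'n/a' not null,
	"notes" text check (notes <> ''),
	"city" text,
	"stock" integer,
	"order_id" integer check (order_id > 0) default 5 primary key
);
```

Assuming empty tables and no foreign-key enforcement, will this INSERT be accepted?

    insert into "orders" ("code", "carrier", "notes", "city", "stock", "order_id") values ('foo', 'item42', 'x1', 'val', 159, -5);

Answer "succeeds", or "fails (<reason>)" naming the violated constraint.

fails (CHECK on order_id)

The value -5 for order_id violates CHECK (order_id > 0).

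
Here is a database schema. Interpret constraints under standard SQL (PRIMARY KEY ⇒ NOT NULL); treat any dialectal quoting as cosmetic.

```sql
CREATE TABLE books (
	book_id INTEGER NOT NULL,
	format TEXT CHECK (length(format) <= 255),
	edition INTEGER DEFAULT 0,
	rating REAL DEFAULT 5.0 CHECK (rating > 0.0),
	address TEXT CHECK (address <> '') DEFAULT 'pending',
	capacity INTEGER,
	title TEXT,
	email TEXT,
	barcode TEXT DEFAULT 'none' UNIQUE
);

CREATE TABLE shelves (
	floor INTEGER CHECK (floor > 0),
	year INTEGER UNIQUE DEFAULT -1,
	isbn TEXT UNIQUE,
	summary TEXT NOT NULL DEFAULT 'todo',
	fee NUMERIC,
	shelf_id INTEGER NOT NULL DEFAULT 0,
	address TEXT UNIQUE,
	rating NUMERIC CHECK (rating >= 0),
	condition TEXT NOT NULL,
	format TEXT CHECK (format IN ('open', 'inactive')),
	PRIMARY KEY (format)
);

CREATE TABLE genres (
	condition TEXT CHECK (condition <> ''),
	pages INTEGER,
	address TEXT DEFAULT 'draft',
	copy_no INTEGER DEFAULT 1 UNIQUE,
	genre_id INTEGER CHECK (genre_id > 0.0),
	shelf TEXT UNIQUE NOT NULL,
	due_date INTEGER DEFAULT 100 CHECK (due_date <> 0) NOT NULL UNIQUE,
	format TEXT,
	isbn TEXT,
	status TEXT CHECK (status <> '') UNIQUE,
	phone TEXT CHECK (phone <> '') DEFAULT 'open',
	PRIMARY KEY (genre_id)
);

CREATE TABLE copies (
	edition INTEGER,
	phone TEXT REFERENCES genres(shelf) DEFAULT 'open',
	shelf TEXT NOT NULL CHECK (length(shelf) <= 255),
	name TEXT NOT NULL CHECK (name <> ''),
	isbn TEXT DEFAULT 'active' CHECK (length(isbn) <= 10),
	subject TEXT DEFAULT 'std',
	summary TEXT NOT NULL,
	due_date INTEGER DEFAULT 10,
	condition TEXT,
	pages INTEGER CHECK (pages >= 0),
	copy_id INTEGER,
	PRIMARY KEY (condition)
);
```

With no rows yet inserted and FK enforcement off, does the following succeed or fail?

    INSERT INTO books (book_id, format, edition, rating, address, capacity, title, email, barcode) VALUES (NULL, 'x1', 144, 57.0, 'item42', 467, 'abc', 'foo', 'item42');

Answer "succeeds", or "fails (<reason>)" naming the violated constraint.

fails (NOT NULL on book_id)

book_id is explicitly set to NULL, but book_id is declared NOT NULL.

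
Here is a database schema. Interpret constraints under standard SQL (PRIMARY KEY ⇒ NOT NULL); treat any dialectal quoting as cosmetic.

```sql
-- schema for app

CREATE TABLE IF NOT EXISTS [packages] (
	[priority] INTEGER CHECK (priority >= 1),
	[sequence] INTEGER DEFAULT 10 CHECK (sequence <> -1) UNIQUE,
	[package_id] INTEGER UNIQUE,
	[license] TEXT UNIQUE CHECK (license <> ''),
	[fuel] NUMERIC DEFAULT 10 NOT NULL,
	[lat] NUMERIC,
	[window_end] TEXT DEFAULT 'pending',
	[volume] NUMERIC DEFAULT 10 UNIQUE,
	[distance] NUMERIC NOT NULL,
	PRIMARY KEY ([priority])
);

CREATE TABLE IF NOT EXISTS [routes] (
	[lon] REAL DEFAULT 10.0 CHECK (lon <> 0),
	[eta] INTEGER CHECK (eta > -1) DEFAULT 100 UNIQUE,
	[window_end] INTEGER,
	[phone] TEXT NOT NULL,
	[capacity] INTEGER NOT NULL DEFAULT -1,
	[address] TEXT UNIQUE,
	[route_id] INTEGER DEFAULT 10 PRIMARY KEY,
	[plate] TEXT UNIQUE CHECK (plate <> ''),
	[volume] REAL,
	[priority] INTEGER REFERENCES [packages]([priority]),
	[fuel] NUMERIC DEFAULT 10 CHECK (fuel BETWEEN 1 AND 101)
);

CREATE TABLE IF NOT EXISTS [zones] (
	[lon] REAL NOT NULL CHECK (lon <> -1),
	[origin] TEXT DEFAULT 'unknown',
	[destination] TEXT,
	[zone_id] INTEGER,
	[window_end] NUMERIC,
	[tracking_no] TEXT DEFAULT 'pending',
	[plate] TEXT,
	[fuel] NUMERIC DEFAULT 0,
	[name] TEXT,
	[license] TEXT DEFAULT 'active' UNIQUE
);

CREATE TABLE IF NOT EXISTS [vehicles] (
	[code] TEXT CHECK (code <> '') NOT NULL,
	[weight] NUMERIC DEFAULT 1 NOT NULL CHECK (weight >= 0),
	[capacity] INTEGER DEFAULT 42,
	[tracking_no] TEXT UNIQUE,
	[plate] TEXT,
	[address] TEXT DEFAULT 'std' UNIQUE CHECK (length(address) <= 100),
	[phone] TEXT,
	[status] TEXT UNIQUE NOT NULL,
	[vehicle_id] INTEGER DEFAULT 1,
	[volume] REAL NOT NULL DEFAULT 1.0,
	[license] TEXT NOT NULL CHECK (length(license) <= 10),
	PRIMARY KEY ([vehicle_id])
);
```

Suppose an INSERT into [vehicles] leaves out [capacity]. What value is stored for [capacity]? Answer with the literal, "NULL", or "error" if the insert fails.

capacity has an explicit DEFAULT 42.
When the column is omitted from an INSERT, that default is used.

42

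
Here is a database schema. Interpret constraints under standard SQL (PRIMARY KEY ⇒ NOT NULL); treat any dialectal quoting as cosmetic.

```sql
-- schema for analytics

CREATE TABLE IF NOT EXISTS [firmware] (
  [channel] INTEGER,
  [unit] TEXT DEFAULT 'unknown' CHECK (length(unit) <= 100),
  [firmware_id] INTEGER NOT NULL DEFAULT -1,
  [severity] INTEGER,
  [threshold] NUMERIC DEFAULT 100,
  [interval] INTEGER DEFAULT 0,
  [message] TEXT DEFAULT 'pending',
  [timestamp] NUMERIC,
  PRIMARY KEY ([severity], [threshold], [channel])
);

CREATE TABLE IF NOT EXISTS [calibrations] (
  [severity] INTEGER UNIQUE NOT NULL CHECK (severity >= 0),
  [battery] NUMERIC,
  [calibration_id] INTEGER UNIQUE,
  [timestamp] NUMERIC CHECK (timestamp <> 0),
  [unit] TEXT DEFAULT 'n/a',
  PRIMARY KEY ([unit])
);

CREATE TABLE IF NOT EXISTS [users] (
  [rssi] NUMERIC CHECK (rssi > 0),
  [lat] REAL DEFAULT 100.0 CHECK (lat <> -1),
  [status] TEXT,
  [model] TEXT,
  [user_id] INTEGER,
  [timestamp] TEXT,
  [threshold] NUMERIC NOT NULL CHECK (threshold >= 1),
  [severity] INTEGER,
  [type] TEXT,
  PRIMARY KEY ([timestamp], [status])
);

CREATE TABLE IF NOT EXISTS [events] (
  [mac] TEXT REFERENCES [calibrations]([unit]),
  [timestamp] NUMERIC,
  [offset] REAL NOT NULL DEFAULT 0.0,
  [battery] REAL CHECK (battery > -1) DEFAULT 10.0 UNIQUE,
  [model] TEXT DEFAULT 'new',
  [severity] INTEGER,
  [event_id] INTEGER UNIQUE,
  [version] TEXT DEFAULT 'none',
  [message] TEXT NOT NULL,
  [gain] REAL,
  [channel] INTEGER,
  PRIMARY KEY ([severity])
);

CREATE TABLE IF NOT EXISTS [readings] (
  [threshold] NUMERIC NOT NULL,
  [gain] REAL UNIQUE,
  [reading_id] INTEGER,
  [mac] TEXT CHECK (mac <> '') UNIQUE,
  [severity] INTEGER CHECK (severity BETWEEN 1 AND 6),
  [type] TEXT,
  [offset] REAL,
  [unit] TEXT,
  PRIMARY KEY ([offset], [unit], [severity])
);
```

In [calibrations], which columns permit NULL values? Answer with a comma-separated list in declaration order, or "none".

battery, calibration_id, timestamp

- severity: declared NOT NULL → not nullable.
- battery: no NOT NULL constraint applies → nullable.
- calibration_id: UNIQUE does not imply NOT NULL → nullable.
- timestamp: CHECK does not forbid NULL (a CHECK constraint passes when its expression is NULL) → nullable.
- unit: part of the PRIMARY KEY, which implies NOT NULL → not nullable.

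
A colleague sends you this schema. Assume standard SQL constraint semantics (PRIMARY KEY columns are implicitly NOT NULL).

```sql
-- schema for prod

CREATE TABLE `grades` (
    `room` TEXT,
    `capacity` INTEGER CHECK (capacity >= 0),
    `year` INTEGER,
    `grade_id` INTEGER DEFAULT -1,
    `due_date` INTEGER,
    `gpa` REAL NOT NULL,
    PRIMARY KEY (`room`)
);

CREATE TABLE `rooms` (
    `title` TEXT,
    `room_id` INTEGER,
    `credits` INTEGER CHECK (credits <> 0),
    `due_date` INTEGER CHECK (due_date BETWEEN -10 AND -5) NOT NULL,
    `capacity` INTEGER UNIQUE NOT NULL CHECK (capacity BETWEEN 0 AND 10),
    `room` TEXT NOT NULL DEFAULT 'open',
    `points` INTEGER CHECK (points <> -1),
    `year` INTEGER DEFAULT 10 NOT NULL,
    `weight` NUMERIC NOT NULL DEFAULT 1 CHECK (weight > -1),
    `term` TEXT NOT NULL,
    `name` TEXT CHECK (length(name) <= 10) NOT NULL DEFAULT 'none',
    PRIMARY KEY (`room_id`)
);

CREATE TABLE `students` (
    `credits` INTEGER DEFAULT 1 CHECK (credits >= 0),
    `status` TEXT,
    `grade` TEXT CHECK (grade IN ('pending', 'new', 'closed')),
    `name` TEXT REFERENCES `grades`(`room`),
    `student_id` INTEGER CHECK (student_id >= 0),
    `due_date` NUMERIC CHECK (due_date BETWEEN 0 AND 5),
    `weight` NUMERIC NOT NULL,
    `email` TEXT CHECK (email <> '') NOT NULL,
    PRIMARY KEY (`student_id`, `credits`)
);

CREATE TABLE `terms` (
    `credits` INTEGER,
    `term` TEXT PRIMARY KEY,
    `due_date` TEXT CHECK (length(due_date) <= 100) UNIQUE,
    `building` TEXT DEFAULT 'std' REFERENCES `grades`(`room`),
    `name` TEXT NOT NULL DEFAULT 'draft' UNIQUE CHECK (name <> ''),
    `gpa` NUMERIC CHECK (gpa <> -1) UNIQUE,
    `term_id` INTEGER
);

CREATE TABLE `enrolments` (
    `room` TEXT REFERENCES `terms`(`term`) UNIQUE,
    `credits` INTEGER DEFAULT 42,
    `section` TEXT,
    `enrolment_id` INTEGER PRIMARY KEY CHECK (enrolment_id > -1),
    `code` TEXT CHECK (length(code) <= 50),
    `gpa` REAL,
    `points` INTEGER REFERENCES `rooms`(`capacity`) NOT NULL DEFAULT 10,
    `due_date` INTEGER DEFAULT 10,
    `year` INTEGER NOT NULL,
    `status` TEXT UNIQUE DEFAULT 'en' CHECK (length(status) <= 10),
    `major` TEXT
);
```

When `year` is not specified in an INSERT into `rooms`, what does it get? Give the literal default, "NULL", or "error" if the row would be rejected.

year has an explicit DEFAULT 10.
When the column is omitted from an INSERT, that default is used.

10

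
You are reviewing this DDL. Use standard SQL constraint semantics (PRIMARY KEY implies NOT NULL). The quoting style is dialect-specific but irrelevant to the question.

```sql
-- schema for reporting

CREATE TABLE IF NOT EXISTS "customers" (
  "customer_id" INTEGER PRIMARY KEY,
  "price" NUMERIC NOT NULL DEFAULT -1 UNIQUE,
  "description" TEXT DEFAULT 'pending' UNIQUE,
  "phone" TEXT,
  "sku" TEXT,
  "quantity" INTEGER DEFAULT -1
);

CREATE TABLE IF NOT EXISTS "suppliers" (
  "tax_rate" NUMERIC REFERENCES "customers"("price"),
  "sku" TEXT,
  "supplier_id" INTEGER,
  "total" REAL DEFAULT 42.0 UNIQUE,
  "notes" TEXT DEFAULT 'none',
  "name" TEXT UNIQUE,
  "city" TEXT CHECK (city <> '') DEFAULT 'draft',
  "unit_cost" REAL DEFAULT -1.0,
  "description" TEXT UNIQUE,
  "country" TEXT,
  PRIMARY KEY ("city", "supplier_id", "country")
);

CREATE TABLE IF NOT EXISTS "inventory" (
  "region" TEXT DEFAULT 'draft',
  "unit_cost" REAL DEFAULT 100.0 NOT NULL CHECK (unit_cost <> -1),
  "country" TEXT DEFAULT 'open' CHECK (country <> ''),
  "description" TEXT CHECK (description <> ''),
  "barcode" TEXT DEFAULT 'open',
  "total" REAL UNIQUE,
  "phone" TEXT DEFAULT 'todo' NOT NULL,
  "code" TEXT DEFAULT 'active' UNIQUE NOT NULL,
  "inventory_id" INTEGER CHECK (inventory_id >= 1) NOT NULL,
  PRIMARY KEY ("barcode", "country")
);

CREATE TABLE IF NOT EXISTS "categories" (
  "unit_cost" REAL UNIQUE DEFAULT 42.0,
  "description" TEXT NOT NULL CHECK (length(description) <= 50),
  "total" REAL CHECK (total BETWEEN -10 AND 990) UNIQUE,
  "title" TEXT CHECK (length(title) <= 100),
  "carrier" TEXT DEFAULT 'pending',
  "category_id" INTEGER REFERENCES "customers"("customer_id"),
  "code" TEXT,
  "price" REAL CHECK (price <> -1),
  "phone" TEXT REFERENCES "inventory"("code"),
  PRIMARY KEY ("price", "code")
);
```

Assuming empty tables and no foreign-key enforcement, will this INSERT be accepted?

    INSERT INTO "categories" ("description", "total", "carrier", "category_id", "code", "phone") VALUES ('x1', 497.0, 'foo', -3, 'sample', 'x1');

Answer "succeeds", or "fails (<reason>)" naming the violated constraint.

fails (NOT NULL on price)

price is omitted from the column list and has no DEFAULT, so it would receive NULL.
But price is part of the PRIMARY KEY (implied NOT NULL).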